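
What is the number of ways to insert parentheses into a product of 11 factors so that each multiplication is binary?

Parenthesizations of m factors correspond to full binary trees with m leaves, counted by C_{m−1}; m = 11 gives C_10.
C_10 = C(20,10)/11 = 184756/11 = 16796.

16796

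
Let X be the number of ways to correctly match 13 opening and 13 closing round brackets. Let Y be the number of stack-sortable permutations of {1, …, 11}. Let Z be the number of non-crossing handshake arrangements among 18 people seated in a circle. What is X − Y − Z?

Balanced strings of n pairs of brackets are counted by C_n; here n = 13. So X = C_13 = 742900.
By Knuth's characterisation, the stack-sortable permutations of length 11 are the 231-avoiders, numbering C_11. So Y = C_11 = 58786.
With 18 = 2·9 people, non-crossing handshake pairings are non-crossing perfect matchings on a circle, counted by C_9. So Z = C_9 = 4862.
X − Y − Z = 742900 − 58786 − 4862 = 679252.

679252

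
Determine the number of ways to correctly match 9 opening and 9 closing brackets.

A balanced arrangement of 9 bracket pairs is a Dyck word of semilength 9, so the count is C_9.
C_9 = C(18,9)/10 = 48620/10 = 4862.

4862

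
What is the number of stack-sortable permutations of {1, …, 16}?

By Knuth's characterisation, the stack-sortable permutations of length 16 are the 231-avoiders, numbering C_16.
C_16 = C(32,16)/17 = 601080390/17 = 35357670.

35357670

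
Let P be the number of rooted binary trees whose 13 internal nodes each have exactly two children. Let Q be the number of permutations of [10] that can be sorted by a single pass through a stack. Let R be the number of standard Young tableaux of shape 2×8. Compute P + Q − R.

The number of full binary trees on 13 internal nodes is the Catalan number C_13. So P = C_13 = 742900.
Stack-sortable permutations are exactly the 231-avoiding ones, counted by C_n; here n = 10. So Q = C_10 = 16796.
Standard Young tableaux of shape 2×n are counted by C_n; here n = 8. So R = C_8 = 1430.
P + Q − R = 742900 + 16796 − 1430 = 758266.

758266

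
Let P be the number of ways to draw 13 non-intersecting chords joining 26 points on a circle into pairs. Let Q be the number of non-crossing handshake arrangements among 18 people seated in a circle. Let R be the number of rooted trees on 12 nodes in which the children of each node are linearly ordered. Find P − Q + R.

796824

Non-crossing perfect matchings of 2n points on a circle are counted by C_n; with 26 points, n = 13. So P = C_13 = 742900.
With 18 = 2·9 people, non-crossing handshake pairings are non-crossing perfect matchings on a circle, counted by C_9. So Q = C_9 = 4862.
Rooted ordered (plane) trees on m nodes have m−1 edges and are counted by C_{m−1}; m = 12 gives C_11. So R = C_11 = 58786.
P − Q + R = 742900 − 4862 + 58786 = 796824.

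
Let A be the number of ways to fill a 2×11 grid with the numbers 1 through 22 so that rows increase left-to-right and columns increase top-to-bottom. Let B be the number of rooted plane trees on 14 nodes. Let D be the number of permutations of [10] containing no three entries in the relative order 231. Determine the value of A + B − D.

By the hook-length formula (or a Dyck-path bijection), SYT of shape 2×11 number C_11. So A = C_11 = 58786.
A rooted plane tree on 14 nodes has 13 edges, and such trees are counted by C_13. So B = C_13 = 742900.
Permutations of [n] avoiding any single length-3 pattern are counted by C_n; here n = 10. So D = C_10 = 16796.
A + B − D = 58786 + 742900 − 16796 = 784890.

784890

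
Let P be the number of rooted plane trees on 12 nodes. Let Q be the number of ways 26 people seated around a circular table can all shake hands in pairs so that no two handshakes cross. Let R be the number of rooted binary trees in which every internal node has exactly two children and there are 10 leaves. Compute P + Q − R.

A rooted plane tree on 12 nodes has 11 edges, and such trees are counted by C_11. So P = C_11 = 58786.
With 26 = 2·13 people, non-crossing handshake pairings are non-crossing perfect matchings on a circle, counted by C_13. So Q = C_13 = 742900.
Full binary trees with 10 leaves have 10−1 = 9 internal nodes, so there are C_9 of them. So R = C_9 = 4862.
P + Q − R = 58786 + 742900 − 4862 = 796824.

796824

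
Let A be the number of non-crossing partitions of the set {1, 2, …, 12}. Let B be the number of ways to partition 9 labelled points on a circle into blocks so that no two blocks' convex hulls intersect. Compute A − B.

Non-crossing partitions of an n-element set are counted by C_n; here n = 12. So A = C_12 = 208012.
The non-crossing partitions of [9] form a lattice of size C_9. So B = C_9 = 4862.
A − B = 208012 − 4862 = 203150.

203150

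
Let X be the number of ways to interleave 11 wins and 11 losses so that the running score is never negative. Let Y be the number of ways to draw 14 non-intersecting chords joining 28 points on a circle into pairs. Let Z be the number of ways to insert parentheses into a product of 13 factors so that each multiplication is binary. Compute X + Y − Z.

2525214

Ballot sequences with n votes each where one side never trails are Dyck words, counted by C_n; here n = 11. So X = C_11 = 58786.
Non-crossing perfect matchings of 2n points on a circle are counted by C_n; with 28 points, n = 14. So Y = C_14 = 2674440.
Ways to associate a product of 13 factors correspond to binary trees on 13 leaves, so the count is C_12. So Z = C_12 = 208012.
X + Y − Z = 58786 + 2674440 − 208012 = 2525214.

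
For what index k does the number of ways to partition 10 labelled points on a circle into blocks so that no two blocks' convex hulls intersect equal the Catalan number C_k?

Non-crossing partitions of an n-element set are counted by C_n; here n = 10.

10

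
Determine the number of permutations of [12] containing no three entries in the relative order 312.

For any fixed pattern of length 3, the pattern-avoiding permutations of [12] number C_12.
C_12 = C_11 · 2(2·11+1)/(11+2) = 58786 · 46/13 = 208012.

208012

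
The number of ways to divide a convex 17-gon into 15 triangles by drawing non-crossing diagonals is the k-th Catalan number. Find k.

A convex 17-gon is triangulated into 15 triangles, and the number of such triangulations is the Catalan number C_{17−2} = C_15.

15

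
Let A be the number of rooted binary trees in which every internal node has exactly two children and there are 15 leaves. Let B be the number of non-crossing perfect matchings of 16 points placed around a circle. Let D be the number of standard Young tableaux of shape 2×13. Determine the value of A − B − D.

A full binary tree with L leaves has L−1 internal nodes and is counted by C_{L−1}; L = 15 gives C_14. So A = C_14 = 2674440.
Pairing 16 circle points by 8 non-crossing chords gives C_8 matchings. So B = C_8 = 1430.
By the hook-length formula (or a Dyck-path bijection), SYT of shape 2×13 number C_13. So D = C_13 = 742900.
A − B − D = 2674440 − 1430 − 742900 = 1930110.

1930110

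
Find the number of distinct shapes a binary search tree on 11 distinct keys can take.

58786

There are C_n binary search tree shapes on n keys; with n = 11 that is C_11.
C_11 = C_10 · 2(2·10+1)/(10+2) = 16796 · 42/12 = 58786.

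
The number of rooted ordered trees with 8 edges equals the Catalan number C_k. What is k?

8

A rooted plane tree with 8 edges has 9 nodes, and the count is C_8.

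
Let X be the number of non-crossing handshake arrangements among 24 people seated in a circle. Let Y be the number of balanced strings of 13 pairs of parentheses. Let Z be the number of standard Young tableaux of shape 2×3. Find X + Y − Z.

950907

With 24 = 2·12 people, non-crossing handshake pairings are non-crossing perfect matchings on a circle, counted by C_12. So X = C_12 = 208012.
Balanced strings of n pairs of brackets are counted by C_n; here n = 13. So Y = C_13 = 742900.
By the hook-length formula (or a Dyck-path bijection), SYT of shape 2×3 number C_3. So Z = C_3 = 5.
X + Y − Z = 208012 + 742900 − 5 = 950907.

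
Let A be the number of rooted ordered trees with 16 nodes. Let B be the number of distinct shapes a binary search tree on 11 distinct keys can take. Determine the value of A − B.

A rooted plane tree on 16 nodes has 15 edges, and such trees are counted by C_15. So A = C_15 = 9694845.
Rooted binary trees with 11 nodes (each child slot possibly empty) number C_11. So B = C_11 = 58786.
A − B = 9694845 − 58786 = 9636059.

9636059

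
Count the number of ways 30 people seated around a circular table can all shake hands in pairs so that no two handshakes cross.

Non-crossing handshake pairings of 2n people are counted by C_n; 30 people gives n = 15.
C_15 = C(30,15)/16 = 155117520/16 = 9694845.

9694845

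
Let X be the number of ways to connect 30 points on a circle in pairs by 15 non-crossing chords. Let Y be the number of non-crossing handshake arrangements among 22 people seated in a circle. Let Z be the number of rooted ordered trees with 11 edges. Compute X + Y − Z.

9694845

Pairing 30 circle points by 15 non-crossing chords gives C_15 matchings. So X = C_15 = 9694845.
Non-crossing handshake pairings of 2n people are counted by C_n; 22 people gives n = 11. So Y = C_11 = 58786.
A rooted plane tree with 11 edges has 12 nodes, and the count is C_11. So Z = C_11 = 58786.
X + Y − Z = 9694845 + 58786 − 58786 = 9694845.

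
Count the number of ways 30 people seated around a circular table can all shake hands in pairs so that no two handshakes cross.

Non-crossing handshake pairings of 2n people are counted by C_n; 30 people gives n = 15.
C_15 = C_14 · 2(2·14+1)/(14+2) = 2674440 · 58/16 = 9694845.

9694845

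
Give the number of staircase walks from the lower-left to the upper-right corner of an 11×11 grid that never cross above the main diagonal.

Monotone paths in an n×n grid that stay weakly below the diagonal are counted by C_n; here n = 11.
C_11 = C_10 · 2(2·10+1)/(10+2) = 16796 · 42/12 = 58786.

58786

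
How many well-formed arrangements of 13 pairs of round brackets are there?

742900

Balanced strings of n pairs of brackets are counted by C_n; here n = 13.
C_13 = C(26,13)/14 = 10400600/14 = 742900.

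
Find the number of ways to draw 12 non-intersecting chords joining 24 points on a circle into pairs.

Non-crossing perfect matchings of 2n points on a circle are counted by C_n; with 24 points, n = 12.
C_12 = C_11 · 2(2·11+1)/(11+2) = 58786 · 46/13 = 208012.

208012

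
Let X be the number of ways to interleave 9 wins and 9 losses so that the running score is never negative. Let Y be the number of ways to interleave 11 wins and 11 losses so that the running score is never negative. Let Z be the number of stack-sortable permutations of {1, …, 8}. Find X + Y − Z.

62218

Ballot sequences with n votes each where one side never trails are Dyck words, counted by C_n; here n = 9. So X = C_9 = 4862.
Reading a vote for the leader as '(' and for the other as ')' turns such a sequence into a balanced string of 11 pairs, so the count is C_11. So Y = C_11 = 58786.
Stack-sortable permutations are exactly the 231-avoiding ones, counted by C_n; here n = 8. So Z = C_8 = 1430.
X + Y − Z = 4862 + 58786 − 1430 = 62218.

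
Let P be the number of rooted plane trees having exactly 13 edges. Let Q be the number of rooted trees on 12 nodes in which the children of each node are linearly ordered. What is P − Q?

Rooted ordered trees with n edges are counted by C_n; here n = 13. So P = C_13 = 742900.
A rooted plane tree on 12 nodes has 11 edges, and such trees are counted by C_11. So Q = C_11 = 58786.
P − Q = 742900 − 58786 = 684114.

684114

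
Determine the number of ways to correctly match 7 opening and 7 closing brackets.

429

With 7 pairs the number of balanced bracket strings is the Catalan number C_7.
C_7 = 429.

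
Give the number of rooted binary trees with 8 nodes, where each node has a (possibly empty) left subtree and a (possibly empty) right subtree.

Binary trees (left/right distinguished) on n nodes are counted by C_n; here n = 8.
C_8 = 1430.

1430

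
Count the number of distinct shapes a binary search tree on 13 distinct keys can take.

Binary trees (left/right distinguished) on n nodes are counted by C_n; here n = 13.
C_13 = C_12 · 2(2·12+1)/(12+2) = 208012 · 50/14 = 742900.

742900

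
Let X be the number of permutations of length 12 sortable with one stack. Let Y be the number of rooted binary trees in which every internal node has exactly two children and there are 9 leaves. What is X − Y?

206582

Stack-sortable permutations are exactly the 231-avoiding ones, counted by C_n; here n = 12. So X = C_12 = 208012.
A full binary tree with L leaves has L−1 internal nodes and is counted by C_{L−1}; L = 9 gives C_8. So Y = C_8 = 1430.
X − Y = 208012 − 1430 = 206582.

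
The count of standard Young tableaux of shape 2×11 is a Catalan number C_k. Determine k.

By the hook-length formula (or a Dyck-path bijection), SYT of shape 2×11 number C_11.

11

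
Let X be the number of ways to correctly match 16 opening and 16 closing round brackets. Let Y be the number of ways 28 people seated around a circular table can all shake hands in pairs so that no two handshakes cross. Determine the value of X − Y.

32683230

Balanced strings of n pairs of brackets are counted by C_n; here n = 16. So X = C_16 = 35357670.
Non-crossing handshake pairings of 2n people are counted by C_n; 28 people gives n = 14. So Y = C_14 = 2674440.
X − Y = 35357670 − 2674440 = 32683230.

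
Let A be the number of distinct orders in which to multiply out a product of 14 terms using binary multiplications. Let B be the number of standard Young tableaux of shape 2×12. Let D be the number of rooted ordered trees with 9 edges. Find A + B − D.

946050

Parenthesizations of m factors correspond to full binary trees with m leaves, counted by C_{m−1}; m = 14 gives C_13. So A = C_13 = 742900.
Standard Young tableaux of shape 2×n are counted by C_n; here n = 12. So B = C_12 = 208012.
Rooted ordered trees with n edges are counted by C_n; here n = 9. So D = C_9 = 4862.
A + B − D = 742900 + 208012 − 4862 = 946050.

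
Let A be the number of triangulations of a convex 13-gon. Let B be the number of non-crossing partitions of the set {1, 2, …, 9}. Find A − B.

53924

Triangulations of a convex m-gon are counted by C_{m−2}; with m = 13 this is C_11. So A = C_11 = 58786.
The non-crossing partitions of [9] form a lattice of size C_9. So B = C_9 = 4862.
A − B = 58786 − 4862 = 53924.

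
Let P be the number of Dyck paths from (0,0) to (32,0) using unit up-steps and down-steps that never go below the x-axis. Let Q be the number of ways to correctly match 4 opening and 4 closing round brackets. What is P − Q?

Dyck paths of semilength n (length 2n) are counted by C_n; here n = 16. So P = C_16 = 35357670.
Balanced strings of n pairs of brackets are counted by C_n; here n = 4. So Q = C_4 = 14.
P − Q = 35357670 − 14 = 35357656.

35357656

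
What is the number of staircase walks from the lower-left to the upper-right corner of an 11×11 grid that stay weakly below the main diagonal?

Monotone paths in an n×n grid that stay weakly below the diagonal are counted by C_n; here n = 11.
C_11 = C(22,11)/12 = 705432/12 = 58786.

58786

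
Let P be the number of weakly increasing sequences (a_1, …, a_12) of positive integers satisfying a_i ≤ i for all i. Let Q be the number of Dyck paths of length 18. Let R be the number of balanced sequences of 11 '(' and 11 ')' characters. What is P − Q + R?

261936

Weakly increasing sequences with a_i ≤ i biject with Dyck paths of semilength 12, so there are C_12. So P = C_12 = 208012.
Paths of 9 up- and 9 down-steps that never dip below the axis are Dyck paths; their count is C_9. So Q = C_9 = 4862.
With 11 pairs the number of balanced bracket strings is the Catalan number C_11. So R = C_11 = 58786.
P − Q + R = 208012 − 4862 + 58786 = 261936.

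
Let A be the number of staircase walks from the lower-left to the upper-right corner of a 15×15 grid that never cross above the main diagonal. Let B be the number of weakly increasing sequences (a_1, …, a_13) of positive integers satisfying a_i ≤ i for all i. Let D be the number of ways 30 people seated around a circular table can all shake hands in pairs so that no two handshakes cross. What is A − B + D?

18646790

Monotone paths in an n×n grid that stay weakly below the diagonal are counted by C_n; here n = 15. So A = C_15 = 9694845.
Such sub-staircase sequences of length n are counted by C_n; here n = 13. So B = C_13 = 742900.
With 30 = 2·15 people, non-crossing handshake pairings are non-crossing perfect matchings on a circle, counted by C_15. So D = C_15 = 9694845.
A − B + D = 9694845 − 742900 + 9694845 = 18646790.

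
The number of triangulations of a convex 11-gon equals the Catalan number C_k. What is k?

Triangulations of a convex m-gon are counted by C_{m−2}; with m = 11 this is C_9.

9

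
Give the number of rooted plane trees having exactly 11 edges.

Rooted ordered trees with n edges are counted by C_n; here n = 11.
C_11 = C_10 · 2(2·10+1)/(10+2) = 16796 · 42/12 = 58786.

58786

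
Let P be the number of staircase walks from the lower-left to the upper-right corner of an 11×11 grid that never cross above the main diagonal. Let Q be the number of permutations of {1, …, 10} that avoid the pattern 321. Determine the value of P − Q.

41990

Monotone paths in an n×n grid that stay weakly below the diagonal are counted by C_n; here n = 11. So P = C_11 = 58786.
Permutations of [n] avoiding any single length-3 pattern are counted by C_n; here n = 10. So Q = C_10 = 16796.
P − Q = 58786 − 16796 = 41990.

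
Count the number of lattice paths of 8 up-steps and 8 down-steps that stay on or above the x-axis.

1430

A Dyck path with 8 up-steps and 8 down-steps has semilength 8, so there are C_8 of them.
C_8 = C(16,8)/9 = 12870/9 = 1430.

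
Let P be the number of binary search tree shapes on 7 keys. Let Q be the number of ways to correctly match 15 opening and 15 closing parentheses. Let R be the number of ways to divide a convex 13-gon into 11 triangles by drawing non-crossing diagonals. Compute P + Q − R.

9636488

There are C_n binary search tree shapes on n keys; with n = 7 that is C_7. So P = C_7 = 429.
Balanced strings of n pairs of brackets are counted by C_n; here n = 15. So Q = C_15 = 9694845.
Triangulations of a convex m-gon are counted by C_{m−2}; with m = 13 this is C_11. So R = C_11 = 58786.
P + Q − R = 429 + 9694845 − 58786 = 9636488.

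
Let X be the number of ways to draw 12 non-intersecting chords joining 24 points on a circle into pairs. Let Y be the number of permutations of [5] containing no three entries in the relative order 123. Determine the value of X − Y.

Non-crossing perfect matchings of 2n points on a circle are counted by C_n; with 24 points, n = 12. So X = C_12 = 208012.
For any fixed pattern of length 3, the pattern-avoiding permutations of [5] number C_5. So Y = C_5 = 42.
X − Y = 208012 − 42 = 207970.

207970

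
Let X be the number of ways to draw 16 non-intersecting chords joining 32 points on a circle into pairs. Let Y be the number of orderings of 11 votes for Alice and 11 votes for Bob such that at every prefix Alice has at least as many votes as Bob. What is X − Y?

35298884

Non-crossing perfect matchings of 2n points on a circle are counted by C_n; with 32 points, n = 16. So X = C_16 = 35357670.
Ballot sequences with n votes each where one side never trails are Dyck words, counted by C_n; here n = 11. So Y = C_11 = 58786.
X − Y = 35357670 − 58786 = 35298884.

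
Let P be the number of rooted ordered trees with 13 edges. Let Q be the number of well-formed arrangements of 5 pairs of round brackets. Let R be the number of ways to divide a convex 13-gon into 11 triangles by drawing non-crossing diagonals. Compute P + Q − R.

A rooted plane tree with 13 edges has 14 nodes, and the count is C_13. So P = C_13 = 742900.
A balanced arrangement of 5 bracket pairs is a Dyck word of semilength 5, so the count is C_5. So Q = C_5 = 42.
The number of triangulations of a 13-gon is the Catalan number C_11 (index = sides − 2). So R = C_11 = 58786.
P + Q − R = 742900 + 42 − 58786 = 684156.

684156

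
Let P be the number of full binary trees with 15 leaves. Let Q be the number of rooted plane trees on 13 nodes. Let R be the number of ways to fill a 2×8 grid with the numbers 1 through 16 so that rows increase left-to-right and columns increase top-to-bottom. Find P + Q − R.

2881022

A full binary tree with L leaves has L−1 internal nodes and is counted by C_{L−1}; L = 15 gives C_14. So P = C_14 = 2674440.
A rooted plane tree on 13 nodes has 12 edges, and such trees are counted by C_12. So Q = C_12 = 208012.
By the hook-length formula (or a Dyck-path bijection), SYT of shape 2×8 number C_8. So R = C_8 = 1430.
P + Q − R = 2674440 + 208012 − 1430 = 2881022.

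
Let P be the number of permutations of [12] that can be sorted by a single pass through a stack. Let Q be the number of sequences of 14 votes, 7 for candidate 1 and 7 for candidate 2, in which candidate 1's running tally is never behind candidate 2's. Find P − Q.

Stack-sortable permutations are exactly the 231-avoiding ones, counted by C_n; here n = 12. So P = C_12 = 208012.
Reading a vote for the leader as '(' and for the other as ')' turns such a sequence into a balanced string of 7 pairs, so the count is C_7. So Q = C_7 = 429.
P − Q = 208012 − 429 = 207583.

207583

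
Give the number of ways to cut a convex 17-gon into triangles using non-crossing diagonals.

9694845

Triangulations of a convex m-gon are counted by C_{m−2}; with m = 17 this is C_15.
C_15 = C(30,15)/16 = 155117520/16 = 9694845.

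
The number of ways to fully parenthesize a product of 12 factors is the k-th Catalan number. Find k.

11

Parenthesizations of m factors correspond to full binary trees with m leaves, counted by C_{m−1}; m = 12 gives C_11.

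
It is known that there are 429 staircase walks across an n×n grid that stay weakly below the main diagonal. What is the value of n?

Such diagonal-avoiding paths in an n×n grid are counted by C_n. The Catalan number equal to 429 is C_7.

7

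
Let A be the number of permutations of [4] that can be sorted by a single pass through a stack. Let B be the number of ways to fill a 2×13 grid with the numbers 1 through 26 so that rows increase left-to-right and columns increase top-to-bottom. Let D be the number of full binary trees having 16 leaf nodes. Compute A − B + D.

8951959

Stack-sortable permutations are exactly the 231-avoiding ones, counted by C_n; here n = 4. So A = C_4 = 14.
Standard Young tableaux of shape 2×n are counted by C_n; here n = 13. So B = C_13 = 742900.
A full binary tree with L leaves has L−1 internal nodes and is counted by C_{L−1}; L = 16 gives C_15. So D = C_15 = 9694845.
A − B + D = 14 − 742900 + 9694845 = 8951959.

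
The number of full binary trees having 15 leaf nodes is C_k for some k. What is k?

A full binary tree with L leaves has L−1 internal nodes and is counted by C_{L−1}; L = 15 gives C_14.

14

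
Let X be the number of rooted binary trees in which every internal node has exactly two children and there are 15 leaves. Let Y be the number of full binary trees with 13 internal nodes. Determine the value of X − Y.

Full binary trees with 15 leaves have 15−1 = 14 internal nodes, so there are C_14 of them. So X = C_14 = 2674440.
Full binary trees with n internal nodes are counted by C_n; here n = 13. So Y = C_13 = 742900.
X − Y = 2674440 − 742900 = 1931540.

1931540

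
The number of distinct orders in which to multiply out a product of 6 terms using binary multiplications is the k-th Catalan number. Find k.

Parenthesizations of m factors correspond to full binary trees with m leaves, counted by C_{m−1}; m = 6 gives C_5.

5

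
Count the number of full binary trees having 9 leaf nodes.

1430

Full binary trees with 9 leaves have 9−1 = 8 internal nodes, so there are C_8 of them.
C_8 = 1430.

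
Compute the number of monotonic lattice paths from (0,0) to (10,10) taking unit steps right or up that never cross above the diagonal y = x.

Monotone paths in an n×n grid that stay weakly below the diagonal are counted by C_n; here n = 10.
C_10 = C(20,10)/11 = 184756/11 = 16796.

16796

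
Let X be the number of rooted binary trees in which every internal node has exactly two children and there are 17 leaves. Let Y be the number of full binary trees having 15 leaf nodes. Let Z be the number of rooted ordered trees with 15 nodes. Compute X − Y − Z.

30008790

A full binary tree with L leaves has L−1 internal nodes and is counted by C_{L−1}; L = 17 gives C_16. So X = C_16 = 35357670.
A full binary tree with L leaves has L−1 internal nodes and is counted by C_{L−1}; L = 15 gives C_14. So Y = C_14 = 2674440.
Rooted ordered (plane) trees on m nodes have m−1 edges and are counted by C_{m−1}; m = 15 gives C_14. So Z = C_14 = 2674440.
X − Y − Z = 35357670 − 2674440 − 2674440 = 30008790.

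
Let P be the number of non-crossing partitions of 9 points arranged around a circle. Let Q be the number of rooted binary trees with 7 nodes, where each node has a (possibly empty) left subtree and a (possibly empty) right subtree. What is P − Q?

The non-crossing partitions of [9] form a lattice of size C_9. So P = C_9 = 4862.
Binary trees (left/right distinguished) on n nodes are counted by C_n; here n = 7. So Q = C_7 = 429.
P − Q = 4862 − 429 = 4433.

4433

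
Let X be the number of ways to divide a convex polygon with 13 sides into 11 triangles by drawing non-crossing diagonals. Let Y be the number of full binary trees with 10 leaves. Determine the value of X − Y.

The number of triangulations of a 13-gon is the Catalan number C_11 (index = sides − 2). So X = C_11 = 58786.
A full binary tree with L leaves has L−1 internal nodes and is counted by C_{L−1}; L = 10 gives C_9. So Y = C_9 = 4862.
X − Y = 58786 − 4862 = 53924.

53924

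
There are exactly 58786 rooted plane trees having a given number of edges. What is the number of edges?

Rooted ordered trees with n edges are counted by C_n. Since C_11 = 58786, the index is 11.

11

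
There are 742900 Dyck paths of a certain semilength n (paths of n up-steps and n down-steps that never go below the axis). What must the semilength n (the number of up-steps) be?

13

Dyck paths of semilength n are counted by C_n; 742900 = C_13.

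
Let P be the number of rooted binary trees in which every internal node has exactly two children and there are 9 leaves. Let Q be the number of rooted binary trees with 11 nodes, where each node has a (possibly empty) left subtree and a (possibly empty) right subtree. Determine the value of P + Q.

60216

Full binary trees with 9 leaves have 9−1 = 8 internal nodes, so there are C_8 of them. So P = C_8 = 1430.
Rooted binary trees with 11 nodes (each child slot possibly empty) number C_11. So Q = C_11 = 58786.
P + Q = 1430 + 58786 = 60216.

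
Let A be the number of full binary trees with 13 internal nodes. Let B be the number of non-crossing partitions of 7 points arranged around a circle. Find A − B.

The number of full binary trees on 13 internal nodes is the Catalan number C_13. So A = C_13 = 742900.
Non-crossing partitions of an n-element set are counted by C_n; here n = 7. So B = C_7 = 429.
A − B = 742900 − 429 = 742471.

742471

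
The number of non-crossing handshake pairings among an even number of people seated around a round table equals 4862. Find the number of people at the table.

18

Non-crossing handshake pairings of 2n people are counted by C_n. The Catalan number equal to 4862 is C_9.
So n = 9, and there are 2n = 18 people.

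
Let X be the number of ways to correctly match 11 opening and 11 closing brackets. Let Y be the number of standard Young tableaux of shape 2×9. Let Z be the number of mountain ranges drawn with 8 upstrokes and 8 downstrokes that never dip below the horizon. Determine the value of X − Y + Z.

With 11 pairs the number of balanced bracket strings is the Catalan number C_11. So X = C_11 = 58786.
Standard Young tableaux of shape 2×n are counted by C_n; here n = 9. So Y = C_9 = 4862.
Paths of 8 up- and 8 down-steps that never dip below the axis are Dyck paths; their count is C_8. So Z = C_8 = 1430.
X − Y + Z = 58786 − 4862 + 1430 = 55354.

55354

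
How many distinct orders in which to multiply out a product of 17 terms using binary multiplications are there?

Bracketing 17 factors into binary products is counted by C_{17−1} = C_16.
C_16 = 35357670.

35357670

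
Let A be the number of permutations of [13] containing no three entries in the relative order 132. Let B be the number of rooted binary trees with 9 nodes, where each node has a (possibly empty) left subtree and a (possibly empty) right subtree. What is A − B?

For any fixed pattern of length 3, the pattern-avoiding permutations of [13] number C_13. So A = C_13 = 742900.
There are C_n binary search tree shapes on n keys; with n = 9 that is C_9. So B = C_9 = 4862.
A − B = 742900 − 4862 = 738038.

738038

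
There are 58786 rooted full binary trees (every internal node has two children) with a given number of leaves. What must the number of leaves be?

Full binary trees with L leaves are counted by C_{L−1}. The Catalan number equal to 58786 is C_11.
So the index is 11, and the number of leaves is 11 + 1 = 12.

12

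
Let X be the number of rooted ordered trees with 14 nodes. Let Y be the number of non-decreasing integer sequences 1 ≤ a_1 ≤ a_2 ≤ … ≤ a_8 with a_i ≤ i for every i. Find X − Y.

741470

A rooted plane tree on 14 nodes has 13 edges, and such trees are counted by C_13. So X = C_13 = 742900.
Such sub-staircase sequences of length n are counted by C_n; here n = 8. So Y = C_8 = 1430.
X − Y = 742900 − 1430 = 741470.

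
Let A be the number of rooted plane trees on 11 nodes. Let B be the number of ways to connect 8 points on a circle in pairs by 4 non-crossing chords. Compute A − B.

16782

Rooted ordered (plane) trees on m nodes have m−1 edges and are counted by C_{m−1}; m = 11 gives C_10. So A = C_10 = 16796.
Non-crossing perfect matchings of 2n points on a circle are counted by C_n; with 8 points, n = 4. So B = C_4 = 14.
A − B = 16796 − 14 = 16782.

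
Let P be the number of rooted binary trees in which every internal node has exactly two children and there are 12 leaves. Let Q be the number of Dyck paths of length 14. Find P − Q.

A full binary tree with L leaves has L−1 internal nodes and is counted by C_{L−1}; L = 12 gives C_11. So P = C_11 = 58786.
Paths of 7 up- and 7 down-steps that never dip below the axis are Dyck paths; their count is C_7. So Q = C_7 = 429.
P − Q = 58786 − 429 = 58357.

58357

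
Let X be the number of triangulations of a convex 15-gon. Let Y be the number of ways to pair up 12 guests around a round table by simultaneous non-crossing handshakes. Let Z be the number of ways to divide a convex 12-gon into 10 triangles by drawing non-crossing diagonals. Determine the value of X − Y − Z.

The number of triangulations of a 15-gon is the Catalan number C_13 (index = sides − 2). So X = C_13 = 742900.
Non-crossing handshake pairings of 2n people are counted by C_n; 12 people gives n = 6. So Y = C_6 = 132.
The number of triangulations of a 12-gon is the Catalan number C_10 (index = sides − 2). So Z = C_10 = 16796.
X − Y − Z = 742900 − 132 − 16796 = 725972.

725972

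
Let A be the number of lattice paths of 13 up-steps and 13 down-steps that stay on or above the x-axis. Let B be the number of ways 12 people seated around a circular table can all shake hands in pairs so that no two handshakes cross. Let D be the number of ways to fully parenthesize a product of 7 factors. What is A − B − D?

742636

A Dyck path with 13 up-steps and 13 down-steps has semilength 13, so there are C_13 of them. So A = C_13 = 742900.
Non-crossing handshake pairings of 2n people are counted by C_n; 12 people gives n = 6. So B = C_6 = 132.
Bracketing 7 factors into binary products is counted by C_{7−1} = C_6. So D = C_6 = 132.
A − B − D = 742900 − 132 − 132 = 742636.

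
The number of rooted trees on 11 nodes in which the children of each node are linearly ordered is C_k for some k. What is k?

Rooted ordered (plane) trees on m nodes have m−1 edges and are counted by C_{m−1}; m = 11 gives C_10.

10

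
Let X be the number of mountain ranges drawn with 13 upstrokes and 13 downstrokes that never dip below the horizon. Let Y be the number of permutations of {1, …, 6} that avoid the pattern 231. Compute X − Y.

742768

A Dyck path with 13 up-steps and 13 down-steps has semilength 13, so there are C_13 of them. So X = C_13 = 742900.
Permutations of [n] avoiding any single length-3 pattern are counted by C_n; here n = 6. So Y = C_6 = 132.
X − Y = 742900 − 132 = 742768.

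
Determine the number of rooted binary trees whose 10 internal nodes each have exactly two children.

16796

Full binary trees with n internal nodes are counted by C_n; here n = 10.
C_10 = C(20,10)/11 = 184756/11 = 16796.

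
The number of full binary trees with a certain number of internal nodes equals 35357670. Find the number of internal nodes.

Full binary trees with n internal nodes are counted by C_n. The Catalan number equal to 35357670 is C_16.

16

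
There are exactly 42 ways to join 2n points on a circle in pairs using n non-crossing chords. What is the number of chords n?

5

Non-crossing pairings of 2n points on a circle are counted by C_n. Since C_5 = 42, the index is 5.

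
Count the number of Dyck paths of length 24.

A Dyck path with 12 up-steps and 12 down-steps has semilength 12, so there are C_12 of them.
C_12 = C(24,12)/13 = 2704156/13 = 208012.

208012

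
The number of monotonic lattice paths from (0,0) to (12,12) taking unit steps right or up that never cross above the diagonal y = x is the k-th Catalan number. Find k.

12

Sub-diagonal monotone paths from (0,0) to (12,12) biject with Dyck paths of semilength 12, giving C_12.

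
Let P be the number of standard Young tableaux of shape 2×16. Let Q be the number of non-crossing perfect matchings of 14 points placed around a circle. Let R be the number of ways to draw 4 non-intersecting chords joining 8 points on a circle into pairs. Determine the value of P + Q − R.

Standard Young tableaux of shape 2×n are counted by C_n; here n = 16. So P = C_16 = 35357670.
Pairing 14 circle points by 7 non-crossing chords gives C_7 matchings. So Q = C_7 = 429.
Pairing 8 circle points by 4 non-crossing chords gives C_4 matchings. So R = C_4 = 14.
P + Q − R = 35357670 + 429 − 14 = 35358085.

35358085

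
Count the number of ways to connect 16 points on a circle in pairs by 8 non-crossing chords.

Non-crossing perfect matchings of 2n points on a circle are counted by C_n; with 16 points, n = 8.
C_8 = C(16,8)/9 = 12870/9 = 1430.

1430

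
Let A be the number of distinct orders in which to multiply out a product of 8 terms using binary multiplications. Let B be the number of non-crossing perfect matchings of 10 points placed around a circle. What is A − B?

387

Ways to associate a product of 8 factors correspond to binary trees on 8 leaves, so the count is C_7. So A = C_7 = 429.
Non-crossing perfect matchings of 2n points on a circle are counted by C_n; with 10 points, n = 5. So B = C_5 = 42.
A − B = 429 − 42 = 387.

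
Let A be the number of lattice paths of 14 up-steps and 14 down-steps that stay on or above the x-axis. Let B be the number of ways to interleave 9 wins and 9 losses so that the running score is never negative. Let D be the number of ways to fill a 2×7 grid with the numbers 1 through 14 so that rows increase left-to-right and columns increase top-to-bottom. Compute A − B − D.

A Dyck path with 14 up-steps and 14 down-steps has semilength 14, so there are C_14 of them. So A = C_14 = 2674440.
Ballot sequences with n votes each where one side never trails are Dyck words, counted by C_n; here n = 9. So B = C_9 = 4862.
By the hook-length formula (or a Dyck-path bijection), SYT of shape 2×7 number C_7. So D = C_7 = 429.
A − B − D = 2674440 − 4862 − 429 = 2669149.

2669149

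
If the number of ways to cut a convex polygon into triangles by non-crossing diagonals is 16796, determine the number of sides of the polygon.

Triangulations of a convex m-gon are counted by C_{m−2}; 16796 = C_10.
So m − 2 = 10, giving m = 12 sides.

12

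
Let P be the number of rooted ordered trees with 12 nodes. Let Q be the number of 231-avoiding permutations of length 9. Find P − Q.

A rooted plane tree on 12 nodes has 11 edges, and such trees are counted by C_11. So P = C_11 = 58786.
Permutations of [n] avoiding any single length-3 pattern are counted by C_n; here n = 9. So Q = C_9 = 4862.
P − Q = 58786 − 4862 = 53924.

53924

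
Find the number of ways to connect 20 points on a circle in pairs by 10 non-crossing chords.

16796

Non-crossing perfect matchings of 2n points on a circle are counted by C_n; with 20 points, n = 10.
C_10 = 16796.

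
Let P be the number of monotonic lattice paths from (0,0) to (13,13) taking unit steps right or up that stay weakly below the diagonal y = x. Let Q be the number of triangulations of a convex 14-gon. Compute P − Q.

534888

Monotone paths in an n×n grid that stay weakly below the diagonal are counted by C_n; here n = 13. So P = C_13 = 742900.
The number of triangulations of a 14-gon is the Catalan number C_12 (index = sides − 2). So Q = C_12 = 208012.
P − Q = 742900 − 208012 = 534888.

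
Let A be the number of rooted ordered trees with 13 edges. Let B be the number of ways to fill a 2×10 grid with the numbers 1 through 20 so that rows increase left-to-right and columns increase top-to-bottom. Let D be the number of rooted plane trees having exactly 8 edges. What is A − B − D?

Rooted ordered trees with n edges are counted by C_n; here n = 13. So A = C_13 = 742900.
Standard Young tableaux of shape 2×n are counted by C_n; here n = 10. So B = C_10 = 16796.
A rooted plane tree with 8 edges has 9 nodes, and the count is C_8. So D = C_8 = 1430.
A − B − D = 742900 − 16796 − 1430 = 724674.

724674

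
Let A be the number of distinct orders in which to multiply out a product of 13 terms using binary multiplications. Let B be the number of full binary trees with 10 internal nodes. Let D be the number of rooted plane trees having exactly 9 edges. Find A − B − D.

186354

Bracketing 13 factors into binary products is counted by C_{13−1} = C_12. So A = C_12 = 208012.
Full binary trees with n internal nodes are counted by C_n; here n = 10. So B = C_10 = 16796.
A rooted plane tree with 9 edges has 10 nodes, and the count is C_9. So D = C_9 = 4862.
A − B − D = 208012 − 16796 − 4862 = 186354.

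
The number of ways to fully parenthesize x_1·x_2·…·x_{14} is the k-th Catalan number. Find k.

Ways to associate a product of 14 factors correspond to binary trees on 14 leaves, so the count is C_13.

13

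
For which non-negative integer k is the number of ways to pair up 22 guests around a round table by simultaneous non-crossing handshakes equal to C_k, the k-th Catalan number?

11

With 22 = 2·11 people, non-crossing handshake pairings are non-crossing perfect matchings on a circle, counted by C_11.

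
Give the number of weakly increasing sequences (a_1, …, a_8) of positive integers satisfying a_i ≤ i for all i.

Weakly increasing sequences with a_i ≤ i biject with Dyck paths of semilength 8, so there are C_8.
C_8 = C(16,8)/9 = 12870/9 = 1430.

1430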